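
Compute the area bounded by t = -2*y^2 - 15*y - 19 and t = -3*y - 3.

Both boundary curves give t as a function of y, so integrate with respect to y. Setting them equal: -2*y^2 - 12*y - 16 = 0, i.e. -2*(y + 2)*(y + 4) = 0, so they meet at y = -4, -2.
For y in [-4, -2], t = -2*y^2 - 15*y - 19 is on the right; area = ∫[-4,-2] (-2*y^2 - 12*y - 16) dy = 8/3.

8/3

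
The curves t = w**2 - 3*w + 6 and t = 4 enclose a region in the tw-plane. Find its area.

1/6

Both boundary curves give t as a function of w, so integrate with respect to w. Setting them equal: w**2 - 3*w + 2 = 0, i.e. (w - 2)*(w - 1) = 0, so they meet at w = 1, 2.
For w in [1, 2], t = w**2 - 3*w + 6 is on the left; area = ∫[1,2] (-(w**2 - 3*w + 2)) dw = 1/6.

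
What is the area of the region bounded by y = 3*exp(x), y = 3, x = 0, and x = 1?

On [0, 1], (3*exp(x)) - (3) = 3*exp(x) - 3 is ≥ 0 throughout, so the area is a single integral of |3*exp(x) - 3|.
∫[0,1] (3*exp(x) - 3) dx = -6 + 3*exp(1).

-6 + 3*exp(1)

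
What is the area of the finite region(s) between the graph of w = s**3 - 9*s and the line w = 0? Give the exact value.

The curve meets the s-axis where s**3 - 9*s = 0, i.e. s*(s - 3)*(s + 3) = 0, at s = -3, 0, 3.
On [-3, 0] the curve lies above the axis; ∫[-3,0] (s**3 - 9*s) ds = 81/4, giving area 81/4.
On [0, 3] the curve lies below the axis; ∫[0,3] (s**3 - 9*s) ds = -81/4, giving area 81/4.
Total area = 81/4 + 81/4 = 81/2.

81/2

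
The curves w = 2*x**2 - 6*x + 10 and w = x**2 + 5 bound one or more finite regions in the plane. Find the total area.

Set the curves equal: 2*x**2 - 6*x + 10 = x**2 + 5, so x**2 - 6*x + 5 = 0, which factors as (x - 5)*(x - 1) = 0. The curves meet at x = 1, 5.
On [1, 5], w = x**2 + 5 is on top; that piece has area ∫[1,5] (-(x**2 - 6*x + 5)) dx = 32/3.

32/3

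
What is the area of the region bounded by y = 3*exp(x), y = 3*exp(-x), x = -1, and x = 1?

-12 + 6*exp(-1) + 6*exp(1)

The difference (3*exp(x)) - (3*exp(-x)) = 3*exp(x) - 3*exp(-x) changes sign at x = 0 inside [-1, 1], so split the integral there.
∫[-1,0] (3*exp(x) - 3*exp(-x)) dx = -3*exp(1) - 3*exp(-1) + 6; the area of that piece is -6 + 3*exp(-1) + 3*exp(1).
∫[0,1] (3*exp(x) - 3*exp(-x)) dx = -6 + 3*exp(-1) + 3*exp(1).
Total area = (-6 + 3*exp(-1) + 3*exp(1)) + (-6 + 3*exp(-1) + 3*exp(1)) = -12 + 6*exp(-1) + 6*exp(1).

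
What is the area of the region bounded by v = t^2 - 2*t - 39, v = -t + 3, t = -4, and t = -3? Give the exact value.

157/6

On [-4, -3], (t^2 - 2*t - 39) - (-t + 3) = t^2 - t - 42 is ≤ 0 throughout, so the area is a single integral of |t^2 - t - 42|.
∫[-4,-3] (t^2 - t - 42) dt = -157/6; the area of that piece is 157/6.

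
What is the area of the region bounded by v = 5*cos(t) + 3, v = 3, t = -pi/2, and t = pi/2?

On [-pi/2, pi/2], (5*cos(t) + 3) - (3) = 5*cos(t) is ≥ 0 throughout, so the area is a single integral of |5*cos(t)|.
∫[-pi/2,pi/2] (5*cos(t)) dt = 10.

10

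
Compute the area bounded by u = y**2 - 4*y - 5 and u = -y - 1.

125/6

Both boundary curves give u as a function of y, so integrate with respect to y. Setting them equal: y**2 - 3*y - 4 = 0, i.e. (y - 4)*(y + 1) = 0, so they meet at y = -1, 4.
For y in [-1, 4], u = y**2 - 4*y - 5 is on the left; area = ∫[-1,4] (-(y**2 - 3*y - 4)) dy = 125/6.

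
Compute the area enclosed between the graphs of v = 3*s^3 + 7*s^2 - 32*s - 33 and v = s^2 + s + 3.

937/4

Set the curves equal: 3*s^3 + 7*s^2 - 32*s - 33 = s^2 + s + 3, so 3*s^3 + 6*s^2 - 33*s - 36 = 0, which factors as 3*(s - 3)*(s + 1)*(s + 4) = 0. The curves meet at s = -4, -1, 3.
On [-4, -1], v = 3*s^3 + 7*s^2 - 32*s - 33 is on top; that piece has area ∫[-4,-1] (3*s^3 + 6*s^2 - 33*s - 36) ds = 297/4.
On [-1, 3], v = s^2 + s + 3 is on top; that piece has area ∫[-1,3] (-(3*s^3 + 6*s^2 - 33*s - 36)) ds = 160.
Total enclosed area = 297/4 + 160 = 937/4.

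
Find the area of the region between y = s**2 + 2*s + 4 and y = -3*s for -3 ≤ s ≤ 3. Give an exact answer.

The difference (s**2 + 2*s + 4) - (-3*s) = s**2 + 5*s + 4 changes sign at s = -1 inside [-3, 3], so split the integral there.
∫[-3,-1] (s**2 + 5*s + 4) ds = -10/3; the area of that piece is 10/3.
∫[-1,3] (s**2 + 5*s + 4) ds = 136/3.
Total area = 10/3 + 136/3 = 146/3.

146/3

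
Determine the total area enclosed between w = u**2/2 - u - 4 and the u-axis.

18

The curve meets the u-axis where u**2/2 - u - 4 = 0, i.e. (u - 4)*(u + 2)/2 = 0, at u = -2, 4.
On [-2, 4] the curve lies below the axis; ∫[-2,4] (u**2/2 - u - 4) du = -18, giving area 18.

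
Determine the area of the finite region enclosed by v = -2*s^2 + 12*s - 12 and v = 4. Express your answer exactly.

Set the curves equal: -2*s^2 + 12*s - 12 = 4, so -2*s^2 + 12*s - 16 = 0, which factors as -2*(s - 4)*(s - 2) = 0. The curves meet at s = 2, 4.
On [2, 4], v = -2*s^2 + 12*s - 12 is on top; that piece has area ∫[2,4] (-2*s^2 + 12*s - 16) ds = 8/3.

8/3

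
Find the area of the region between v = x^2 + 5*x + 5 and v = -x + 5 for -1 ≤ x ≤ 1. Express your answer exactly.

The difference (x^2 + 5*x + 5) - (-x + 5) = x^2 + 6*x changes sign at x = 0 inside [-1, 1], so split the integral there.
∫[-1,0] (x^2 + 6*x) dx = -8/3; the area of that piece is 8/3.
∫[0,1] (x^2 + 6*x) dx = 10/3.
Total area = 8/3 + 10/3 = 6.

6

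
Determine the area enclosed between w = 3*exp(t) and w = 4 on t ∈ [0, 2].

The difference (3*exp(t)) - (4) = 3*exp(t) - 4 changes sign at t = log(4/3) inside [0, 2], so split the integral there.
∫[0,log(4/3)] (3*exp(t) - 4) dt = log(81/256) + 1; the area of that piece is -1 + log(256/81).
∫[log(4/3),2] (3*exp(t) - 4) dt = -12 - 4*log(3) + 8*log(2) + 3*exp(2).
Total area = (-1 + log(256/81)) + (-12 - 4*log(3) + 8*log(2) + 3*exp(2)) = -13 - 8*log(3) + 16*log(2) + 3*exp(2).

-13 - 8*log(3) + 16*log(2) + 3*exp(2)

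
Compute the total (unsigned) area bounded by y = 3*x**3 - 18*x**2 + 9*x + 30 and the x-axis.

The curve meets the x-axis where 3*x**3 - 18*x**2 + 9*x + 30 = 0, i.e. 3*(x - 5)*(x - 2)*(x + 1) = 0, at x = -1, 2, 5.
On [-1, 2] the curve lies above the axis; ∫[-1,2] (3*x**3 - 18*x**2 + 9*x + 30) dx = 243/4, giving area 243/4.
On [2, 5] the curve lies below the axis; ∫[2,5] (3*x**3 - 18*x**2 + 9*x + 30) dx = -243/4, giving area 243/4.
Total area = 243/4 + 243/4 = 243/2.

243/2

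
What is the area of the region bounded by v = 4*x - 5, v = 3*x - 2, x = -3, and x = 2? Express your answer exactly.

On [-3, 2], (4*x - 5) - (3*x - 2) = x - 3 is ≤ 0 throughout, so the area is a single integral of |x - 3|.
∫[-3,2] (x - 3) dx = -35/2; the area of that piece is 35/2.

35/2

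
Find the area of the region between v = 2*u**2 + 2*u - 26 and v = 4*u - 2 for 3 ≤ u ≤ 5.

14

The difference (2*u**2 + 2*u - 26) - (4*u - 2) = 2*u**2 - 2*u - 24 changes sign at u = 4 inside [3, 5], so split the integral there.
∫[3,4] (2*u**2 - 2*u - 24) du = -19/3; the area of that piece is 19/3.
∫[4,5] (2*u**2 - 2*u - 24) du = 23/3.
Total area = 19/3 + 23/3 = 14.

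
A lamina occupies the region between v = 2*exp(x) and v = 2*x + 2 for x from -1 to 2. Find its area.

-9 - 2*exp(-1) + 2*exp(2)

On [-1, 2], (2*exp(x)) - (2*x + 2) = -2*x + 2*exp(x) - 2 is ≥ 0 throughout, so the area is a single integral of |-2*x + 2*exp(x) - 2|.
∫[-1,2] (-2*x + 2*exp(x) - 2) dx = -9 - 2*exp(-1) + 2*exp(2).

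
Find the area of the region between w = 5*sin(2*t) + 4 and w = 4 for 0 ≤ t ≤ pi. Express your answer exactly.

10

The difference (5*sin(2*t) + 4) - (4) = 5*sin(2*t) changes sign at t = pi/2 inside [0, pi], so split the integral there.
∫[0,pi/2] (5*sin(2*t)) dt = 5.
∫[pi/2,pi] (5*sin(2*t)) dt = -5; the area of that piece is 5.
Total area = 5 + 5 = 10.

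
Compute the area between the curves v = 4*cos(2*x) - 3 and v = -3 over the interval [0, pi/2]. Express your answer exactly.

The difference (4*cos(2*x) - 3) - (-3) = 4*cos(2*x) changes sign at x = pi/4 inside [0, pi/2], so split the integral there.
∫[0,pi/4] (4*cos(2*x)) dx = 2.
∫[pi/4,pi/2] (4*cos(2*x)) dx = -2; the area of that piece is 2.
Total area = 2 + 2 = 4.

4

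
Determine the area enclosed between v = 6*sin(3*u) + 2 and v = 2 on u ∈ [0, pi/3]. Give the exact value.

On [0, pi/3], (6*sin(3*u) + 2) - (2) = 6*sin(3*u) is ≥ 0 throughout, so the area is a single integral of |6*sin(3*u)|.
∫[0,pi/3] (6*sin(3*u)) du = 4.

4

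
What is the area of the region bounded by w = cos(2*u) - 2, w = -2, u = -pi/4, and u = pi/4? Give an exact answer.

1

On [-pi/4, pi/4], (cos(2*u) - 2) - (-2) = cos(2*u) is ≥ 0 throughout, so the area is a single integral of |cos(2*u)|.
∫[-pi/4,pi/4] (cos(2*u)) du = 1.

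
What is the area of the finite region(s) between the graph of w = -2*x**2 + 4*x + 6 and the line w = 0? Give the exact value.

64/3

The curve meets the x-axis where -2*x**2 + 4*x + 6 = 0, i.e. -2*(x - 3)*(x + 1) = 0, at x = -1, 3.
On [-1, 3] the curve lies above the axis; ∫[-1,3] (-2*x**2 + 4*x + 6) dx = 64/3, giving area 64/3.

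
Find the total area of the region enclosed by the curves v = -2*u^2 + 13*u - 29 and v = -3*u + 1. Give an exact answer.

8/3

Set the curves equal: -2*u^2 + 13*u - 29 = -3*u + 1, so -2*u^2 + 16*u - 30 = 0, which factors as -2*(u - 5)*(u - 3) = 0. The curves meet at u = 3, 5.
On [3, 5], v = -2*u^2 + 13*u - 29 is on top; that piece has area ∫[3,5] (-2*u^2 + 16*u - 30) du = 8/3.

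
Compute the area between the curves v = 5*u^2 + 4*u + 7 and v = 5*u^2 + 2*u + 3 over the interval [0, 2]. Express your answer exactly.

12

On [0, 2], (5*u^2 + 4*u + 7) - (5*u^2 + 2*u + 3) = 2*u + 4 is ≥ 0 throughout, so the area is a single integral of |2*u + 4|.
∫[0,2] (2*u + 4) du = 12.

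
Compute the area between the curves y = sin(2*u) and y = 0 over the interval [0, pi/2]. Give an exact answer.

1

On [0, pi/2], (sin(2*u)) - (0) = sin(2*u) is ≥ 0 throughout, so the area is a single integral of |sin(2*u)|.
∫[0,pi/2] (sin(2*u)) du = 1.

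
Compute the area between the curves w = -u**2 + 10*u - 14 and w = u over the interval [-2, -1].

On [-2, -1], (-u**2 + 10*u - 14) - (u) = -u**2 + 9*u - 14 is ≤ 0 throughout, so the area is a single integral of |-u**2 + 9*u - 14|.
∫[-2,-1] (-u**2 + 9*u - 14) du = -179/6; the area of that piece is 179/6.

179/6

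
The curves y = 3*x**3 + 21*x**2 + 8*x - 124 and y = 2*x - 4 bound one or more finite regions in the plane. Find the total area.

Set the curves equal: 3*x**3 + 21*x**2 + 8*x - 124 = 2*x - 4, so 3*x**3 + 21*x**2 + 6*x - 120 = 0, which factors as 3*(x - 2)*(x + 4)*(x + 5) = 0. The curves meet at x = -5, -4, 2.
On [-5, -4], y = 3*x**3 + 21*x**2 + 8*x - 124 is on top; that piece has area ∫[-5,-4] (3*x**3 + 21*x**2 + 6*x - 120) dx = 13/4.
On [-4, 2], y = 2*x - 4 is on top; that piece has area ∫[-4,2] (-(3*x**3 + 21*x**2 + 6*x - 120)) dx = 432.
Total enclosed area = 13/4 + 432 = 1741/4.

1741/4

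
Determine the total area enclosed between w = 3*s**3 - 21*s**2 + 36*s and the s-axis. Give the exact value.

The curve meets the s-axis where 3*s**3 - 21*s**2 + 36*s = 0, i.e. 3*s*(s - 4)*(s - 3) = 0, at s = 0, 3, 4.
On [0, 3] the curve lies above the axis; ∫[0,3] (3*s**3 - 21*s**2 + 36*s) ds = 135/4, giving area 135/4.
On [3, 4] the curve lies below the axis; ∫[3,4] (3*s**3 - 21*s**2 + 36*s) ds = -7/4, giving area 7/4.
Total area = 135/4 + 7/4 = 71/2.

71/2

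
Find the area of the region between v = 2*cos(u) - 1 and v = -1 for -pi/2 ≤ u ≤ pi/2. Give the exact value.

4

On [-pi/2, pi/2], (2*cos(u) - 1) - (-1) = 2*cos(u) is ≥ 0 throughout, so the area is a single integral of |2*cos(u)|.
∫[-pi/2,pi/2] (2*cos(u)) du = 4.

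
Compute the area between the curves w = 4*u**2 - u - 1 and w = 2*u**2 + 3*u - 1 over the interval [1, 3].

The difference (4*u**2 - u - 1) - (2*u**2 + 3*u - 1) = 2*u**2 - 4*u changes sign at u = 2 inside [1, 3], so split the integral there.
∫[1,2] (2*u**2 - 4*u) du = -4/3; the area of that piece is 4/3.
∫[2,3] (2*u**2 - 4*u) du = 8/3.
Total area = 4/3 + 8/3 = 4.

4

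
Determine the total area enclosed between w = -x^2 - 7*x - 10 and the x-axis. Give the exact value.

9/2

The curve meets the x-axis where -x^2 - 7*x - 10 = 0, i.e. -(x + 2)*(x + 5) = 0, at x = -5, -2.
On [-5, -2] the curve lies above the axis; ∫[-5,-2] (-x^2 - 7*x - 10) dx = 9/2, giving area 9/2.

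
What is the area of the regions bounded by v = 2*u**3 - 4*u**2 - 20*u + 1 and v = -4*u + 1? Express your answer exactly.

Set the curves equal: 2*u**3 - 4*u**2 - 20*u + 1 = -4*u + 1, so 2*u**3 - 4*u**2 - 16*u = 0, which factors as 2*u*(u - 4)*(u + 2) = 0. The curves meet at u = -2, 0, 4.
On [-2, 0], v = 2*u**3 - 4*u**2 - 20*u + 1 is on top; that piece has area ∫[-2,0] (2*u**3 - 4*u**2 - 16*u) du = 40/3.
On [0, 4], v = -4*u + 1 is on top; that piece has area ∫[0,4] (-(2*u**3 - 4*u**2 - 16*u)) du = 256/3.
Total enclosed area = 40/3 + 256/3 = 296/3.

296/3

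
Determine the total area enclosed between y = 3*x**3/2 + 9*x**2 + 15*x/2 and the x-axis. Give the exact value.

393/8

The curve meets the x-axis where 3*x**3/2 + 9*x**2 + 15*x/2 = 0, i.e. 3*x*(x + 1)*(x + 5)/2 = 0, at x = -5, -1, 0.
On [-5, -1] the curve lies above the axis; ∫[-5,-1] (3*x**3/2 + 9*x**2 + 15*x/2) dx = 48, giving area 48.
On [-1, 0] the curve lies below the axis; ∫[-1,0] (3*x**3/2 + 9*x**2 + 15*x/2) dx = -9/8, giving area 9/8.
Total area = 48 + 9/8 = 393/8.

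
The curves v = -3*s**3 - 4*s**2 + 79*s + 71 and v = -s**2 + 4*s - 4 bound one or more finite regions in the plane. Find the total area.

Set the curves equal: -3*s**3 - 4*s**2 + 79*s + 71 = -s**2 + 4*s - 4, so -3*s**3 - 3*s**2 + 75*s + 75 = 0, which factors as -3*(s - 5)*(s + 1)*(s + 5) = 0. The curves meet at s = -5, -1, 5.
On [-5, -1], v = -s**2 + 4*s - 4 is on top; that piece has area ∫[-5,-1] (-(-3*s**3 - 3*s**2 + 75*s + 75)) ds = 256.
On [-1, 5], v = -3*s**3 - 4*s**2 + 79*s + 71 is on top; that piece has area ∫[-1,5] (-3*s**3 - 3*s**2 + 75*s + 75) ds = 756.
Total enclosed area = 256 + 756 = 1012.

1012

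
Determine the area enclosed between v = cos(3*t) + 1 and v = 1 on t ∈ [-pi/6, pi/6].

2/3

On [-pi/6, pi/6], (cos(3*t) + 1) - (1) = cos(3*t) is ≥ 0 throughout, so the area is a single integral of |cos(3*t)|.
∫[-pi/6,pi/6] (cos(3*t)) dt = 2/3.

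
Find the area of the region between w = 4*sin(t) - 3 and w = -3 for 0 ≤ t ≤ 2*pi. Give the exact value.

16

The difference (4*sin(t) - 3) - (-3) = 4*sin(t) changes sign at t = pi inside [0, 2*pi], so split the integral there.
∫[0,pi] (4*sin(t)) dt = 8.
∫[pi,2*pi] (4*sin(t)) dt = -8; the area of that piece is 8.
Total area = 8 + 8 = 16.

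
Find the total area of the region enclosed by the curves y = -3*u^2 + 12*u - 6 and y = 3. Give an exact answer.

4

Set the curves equal: -3*u^2 + 12*u - 6 = 3, so -3*u^2 + 12*u - 9 = 0, which factors as -3*(u - 3)*(u - 1) = 0. The curves meet at u = 1, 3.
On [1, 3], y = -3*u^2 + 12*u - 6 is on top; that piece has area ∫[1,3] (-3*u^2 + 12*u - 9) du = 4.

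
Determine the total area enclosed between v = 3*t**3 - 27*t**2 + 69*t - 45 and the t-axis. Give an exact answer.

24

The curve meets the t-axis where 3*t**3 - 27*t**2 + 69*t - 45 = 0, i.e. 3*(t - 5)*(t - 3)*(t - 1) = 0, at t = 1, 3, 5.
On [1, 3] the curve lies above the axis; ∫[1,3] (3*t**3 - 27*t**2 + 69*t - 45) dt = 12, giving area 12.
On [3, 5] the curve lies below the axis; ∫[3,5] (3*t**3 - 27*t**2 + 69*t - 45) dt = -12, giving area 12.
Total area = 12 + 12 = 24.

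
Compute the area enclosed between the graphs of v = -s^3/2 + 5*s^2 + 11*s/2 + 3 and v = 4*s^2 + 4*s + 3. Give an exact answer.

Set the curves equal: -s^3/2 + 5*s^2 + 11*s/2 + 3 = 4*s^2 + 4*s + 3, so -s^3/2 + s^2 + 3*s/2 = 0, which factors as -s*(s - 3)*(s + 1)/2 = 0. The curves meet at s = -1, 0, 3.
On [-1, 0], v = 4*s^2 + 4*s + 3 is on top; that piece has area ∫[-1,0] (-(-s^3/2 + s^2 + 3*s/2)) ds = 7/24.
On [0, 3], v = -s^3/2 + 5*s^2 + 11*s/2 + 3 is on top; that piece has area ∫[0,3] (-s^3/2 + s^2 + 3*s/2) ds = 45/8.
Total enclosed area = 7/24 + 45/8 = 71/12.

71/12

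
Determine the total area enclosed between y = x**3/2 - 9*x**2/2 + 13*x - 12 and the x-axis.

1/4

The curve meets the x-axis where x**3/2 - 9*x**2/2 + 13*x - 12 = 0, i.e. (x - 4)*(x - 3)*(x - 2)/2 = 0, at x = 2, 3, 4.
On [2, 3] the curve lies above the axis; ∫[2,3] (x**3/2 - 9*x**2/2 + 13*x - 12) dx = 1/8, giving area 1/8.
On [3, 4] the curve lies below the axis; ∫[3,4] (x**3/2 - 9*x**2/2 + 13*x - 12) dx = -1/8, giving area 1/8.
Total area = 1/8 + 1/8 = 1/4.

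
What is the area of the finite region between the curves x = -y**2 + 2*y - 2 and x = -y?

Both boundary curves give x as a function of y, so integrate with respect to y. Setting them equal: -y**2 + 3*y - 2 = 0, i.e. -(y - 2)*(y - 1) = 0, so they meet at y = 1, 2.
For y in [1, 2], x = -y**2 + 2*y - 2 is on the right; area = ∫[1,2] (-y**2 + 3*y - 2) dy = 1/6.

1/6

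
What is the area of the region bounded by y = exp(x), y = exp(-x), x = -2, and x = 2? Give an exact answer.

-4 + 2*exp(-2) + 2*exp(2)

The difference (exp(x)) - (exp(-x)) = exp(x) - exp(-x) changes sign at x = 0 inside [-2, 2], so split the integral there.
∫[-2,0] (exp(x) - exp(-x)) dx = -exp(2) - exp(-2) + 2; the area of that piece is -2 + exp(-2) + exp(2).
∫[0,2] (exp(x) - exp(-x)) dx = -2 + exp(-2) + exp(2).
Total area = (-2 + exp(-2) + exp(2)) + (-2 + exp(-2) + exp(2)) = -4 + 2*exp(-2) + 2*exp(2).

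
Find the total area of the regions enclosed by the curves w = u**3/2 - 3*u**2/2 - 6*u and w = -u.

407/8

Set the curves equal: u**3/2 - 3*u**2/2 - 6*u = -u, so u**3/2 - 3*u**2/2 - 5*u = 0, which factors as u*(u - 5)*(u + 2)/2 = 0. The curves meet at u = -2, 0, 5.
On [-2, 0], w = u**3/2 - 3*u**2/2 - 6*u is on top; that piece has area ∫[-2,0] (u**3/2 - 3*u**2/2 - 5*u) du = 4.
On [0, 5], w = -u is on top; that piece has area ∫[0,5] (-(u**3/2 - 3*u**2/2 - 5*u)) du = 375/8.
Total enclosed area = 4 + 375/8 = 407/8.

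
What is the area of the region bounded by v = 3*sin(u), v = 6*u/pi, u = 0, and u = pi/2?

On [0, pi/2], (3*sin(u)) - (6*u/pi) = -6*u/pi + 3*sin(u) is ≥ 0 throughout, so the area is a single integral of |-6*u/pi + 3*sin(u)|.
∫[0,pi/2] (-6*u/pi + 3*sin(u)) du = 3 - 3*pi/4.

3 - 3*pi/4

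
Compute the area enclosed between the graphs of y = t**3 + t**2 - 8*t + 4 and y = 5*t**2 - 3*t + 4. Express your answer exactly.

Set the curves equal: t**3 + t**2 - 8*t + 4 = 5*t**2 - 3*t + 4, so t**3 - 4*t**2 - 5*t = 0, which factors as t*(t - 5)*(t + 1) = 0. The curves meet at t = -1, 0, 5.
On [-1, 0], y = t**3 + t**2 - 8*t + 4 is on top; that piece has area ∫[-1,0] (t**3 - 4*t**2 - 5*t) dt = 11/12.
On [0, 5], y = 5*t**2 - 3*t + 4 is on top; that piece has area ∫[0,5] (-(t**3 - 4*t**2 - 5*t)) dt = 875/12.
Total enclosed area = 11/12 + 875/12 = 443/6.

443/6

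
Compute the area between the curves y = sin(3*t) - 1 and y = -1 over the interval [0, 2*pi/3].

4/3

The difference (sin(3*t) - 1) - (-1) = sin(3*t) changes sign at t = pi/3 inside [0, 2*pi/3], so split the integral there.
∫[0,pi/3] (sin(3*t)) dt = 2/3.
∫[pi/3,2*pi/3] (sin(3*t)) dt = -2/3; the area of that piece is 2/3.
Total area = 2/3 + 2/3 = 4/3.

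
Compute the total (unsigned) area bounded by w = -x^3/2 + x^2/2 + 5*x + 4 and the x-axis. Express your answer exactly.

443/12

The curve meets the x-axis where -x^3/2 + x^2/2 + 5*x + 4 = 0, i.e. -(x - 4)*(x + 1)*(x + 2)/2 = 0, at x = -2, -1, 4.
On [-2, -1] the curve lies below the axis; ∫[-2,-1] (-x^3/2 + x^2/2 + 5*x + 4) dx = -11/24, giving area 11/24.
On [-1, 4] the curve lies above the axis; ∫[-1,4] (-x^3/2 + x^2/2 + 5*x + 4) dx = 875/24, giving area 875/24.
Total area = 11/24 + 875/24 = 443/12.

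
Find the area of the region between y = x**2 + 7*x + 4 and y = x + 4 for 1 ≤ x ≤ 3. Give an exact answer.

98/3

On [1, 3], (x**2 + 7*x + 4) - (x + 4) = x**2 + 6*x is ≥ 0 throughout, so the area is a single integral of |x**2 + 6*x|.
∫[1,3] (x**2 + 6*x) dx = 98/3.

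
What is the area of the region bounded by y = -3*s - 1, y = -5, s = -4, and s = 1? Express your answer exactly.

On [-4, 1], (-3*s - 1) - (-5) = -3*s + 4 is ≥ 0 throughout, so the area is a single integral of |-3*s + 4|.
∫[-4,1] (-3*s + 4) ds = 85/2.

85/2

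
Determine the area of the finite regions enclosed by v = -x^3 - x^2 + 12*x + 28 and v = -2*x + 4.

1741/12

Set the curves equal: -x^3 - x^2 + 12*x + 28 = -2*x + 4, so -x^3 - x^2 + 14*x + 24 = 0, which factors as -(x - 4)*(x + 2)*(x + 3) = 0. The curves meet at x = -3, -2, 4.
On [-3, -2], v = -2*x + 4 is on top; that piece has area ∫[-3,-2] (-(-x^3 - x^2 + 14*x + 24)) dx = 13/12.
On [-2, 4], v = -x^3 - x^2 + 12*x + 28 is on top; that piece has area ∫[-2,4] (-x^3 - x^2 + 14*x + 24) dx = 144.
Total enclosed area = 13/12 + 144 = 1741/12.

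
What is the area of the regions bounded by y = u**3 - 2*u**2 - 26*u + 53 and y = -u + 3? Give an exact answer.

Set the curves equal: u**3 - 2*u**2 - 26*u + 53 = -u + 3, so u**3 - 2*u**2 - 25*u + 50 = 0, which factors as (u - 5)*(u - 2)*(u + 5) = 0. The curves meet at u = -5, 2, 5.
On [-5, 2], y = u**3 - 2*u**2 - 26*u + 53 is on top; that piece has area ∫[-5,2] (u**3 - 2*u**2 - 25*u + 50) du = 4459/12.
On [2, 5], y = -u + 3 is on top; that piece has area ∫[2,5] (-(u**3 - 2*u**2 - 25*u + 50)) du = 153/4.
Total enclosed area = 4459/12 + 153/4 = 2459/6.

2459/6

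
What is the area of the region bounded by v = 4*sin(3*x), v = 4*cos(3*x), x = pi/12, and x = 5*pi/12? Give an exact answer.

On [pi/12, 5*pi/12], (4*sin(3*x)) - (4*cos(3*x)) = 4*sin(3*x) - 4*cos(3*x) is ≥ 0 throughout, so the area is a single integral of |4*sin(3*x) - 4*cos(3*x)|.
∫[pi/12,5*pi/12] (4*sin(3*x) - 4*cos(3*x)) dx = 8*sqrt(2)/3.

8*sqrt(2)/3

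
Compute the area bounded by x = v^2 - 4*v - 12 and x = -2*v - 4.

36

Both boundary curves give x as a function of v, so integrate with respect to v. Setting them equal: v^2 - 2*v - 8 = 0, i.e. (v - 4)*(v + 2) = 0, so they meet at v = -2, 4.
For v in [-2, 4], x = v^2 - 4*v - 12 is on the left; area = ∫[-2,4] (-(v^2 - 2*v - 8)) dv = 36.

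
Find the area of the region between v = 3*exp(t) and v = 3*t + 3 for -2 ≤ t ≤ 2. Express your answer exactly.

On [-2, 2], (3*exp(t)) - (3*t + 3) = -3*t + 3*exp(t) - 3 is ≥ 0 throughout, so the area is a single integral of |-3*t + 3*exp(t) - 3|.
∫[-2,2] (-3*t + 3*exp(t) - 3) dt = -12 - 3*exp(-2) + 3*exp(2).

-12 - 3*exp(-2) + 3*exp(2)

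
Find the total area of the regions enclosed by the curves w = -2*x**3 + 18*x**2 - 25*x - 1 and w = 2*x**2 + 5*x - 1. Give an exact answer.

253/6

Set the curves equal: -2*x**3 + 18*x**2 - 25*x - 1 = 2*x**2 + 5*x - 1, so -2*x**3 + 16*x**2 - 30*x = 0, which factors as -2*x*(x - 5)*(x - 3) = 0. The curves meet at x = 0, 3, 5.
On [0, 3], w = 2*x**2 + 5*x - 1 is on top; that piece has area ∫[0,3] (-(-2*x**3 + 16*x**2 - 30*x)) dx = 63/2.
On [3, 5], w = -2*x**3 + 18*x**2 - 25*x - 1 is on top; that piece has area ∫[3,5] (-2*x**3 + 16*x**2 - 30*x) dx = 32/3.
Total enclosed area = 63/2 + 32/3 = 253/6.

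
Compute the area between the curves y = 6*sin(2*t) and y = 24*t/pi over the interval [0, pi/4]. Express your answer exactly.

On [0, pi/4], (6*sin(2*t)) - (24*t/pi) = -24*t/pi + 6*sin(2*t) is ≥ 0 throughout, so the area is a single integral of |-24*t/pi + 6*sin(2*t)|.
∫[0,pi/4] (-24*t/pi + 6*sin(2*t)) dt = 3 - 3*pi/4.

3 - 3*pi/4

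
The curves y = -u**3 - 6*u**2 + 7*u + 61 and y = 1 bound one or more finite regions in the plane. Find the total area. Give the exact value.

Set the curves equal: -u**3 - 6*u**2 + 7*u + 61 = 1, so -u**3 - 6*u**2 + 7*u + 60 = 0, which factors as -(u - 3)*(u + 4)*(u + 5) = 0. The curves meet at u = -5, -4, 3.
On [-5, -4], y = 1 is on top; that piece has area ∫[-5,-4] (-(-u**3 - 6*u**2 + 7*u + 60)) du = 5/4.
On [-4, 3], y = -u**3 - 6*u**2 + 7*u + 61 is on top; that piece has area ∫[-4,3] (-u**3 - 6*u**2 + 7*u + 60) du = 1029/4.
Total enclosed area = 5/4 + 1029/4 = 517/2.

517/2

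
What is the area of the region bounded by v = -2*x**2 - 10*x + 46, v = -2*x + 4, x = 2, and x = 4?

20

The difference (-2*x**2 - 10*x + 46) - (-2*x + 4) = -2*x**2 - 8*x + 42 changes sign at x = 3 inside [2, 4], so split the integral there.
∫[2,3] (-2*x**2 - 8*x + 42) dx = 28/3.
∫[3,4] (-2*x**2 - 8*x + 42) dx = -32/3; the area of that piece is 32/3.
Total area = 28/3 + 32/3 = 20.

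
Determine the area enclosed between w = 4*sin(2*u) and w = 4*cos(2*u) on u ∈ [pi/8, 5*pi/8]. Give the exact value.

4*sqrt(2)

On [pi/8, 5*pi/8], (4*sin(2*u)) - (4*cos(2*u)) = 4*sin(2*u) - 4*cos(2*u) is ≥ 0 throughout, so the area is a single integral of |4*sin(2*u) - 4*cos(2*u)|.
∫[pi/8,5*pi/8] (4*sin(2*u) - 4*cos(2*u)) du = 4*sqrt(2).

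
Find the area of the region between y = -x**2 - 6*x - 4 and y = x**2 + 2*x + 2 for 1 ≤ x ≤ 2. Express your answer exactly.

On [1, 2], (-x**2 - 6*x - 4) - (x**2 + 2*x + 2) = -2*x**2 - 8*x - 6 is ≤ 0 throughout, so the area is a single integral of |-2*x**2 - 8*x - 6|.
∫[1,2] (-2*x**2 - 8*x - 6) dx = -68/3; the area of that piece is 68/3.

68/3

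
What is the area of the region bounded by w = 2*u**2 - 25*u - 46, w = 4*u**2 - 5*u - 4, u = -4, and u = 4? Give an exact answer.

The difference (2*u**2 - 25*u - 46) - (4*u**2 - 5*u - 4) = -2*u**2 - 20*u - 42 changes sign at u = -3 inside [-4, 4], so split the integral there.
∫[-4,-3] (-2*u**2 - 20*u - 42) du = 10/3.
∫[-3,4] (-2*u**2 - 20*u - 42) du = -1274/3; the area of that piece is 1274/3.
Total area = 10/3 + 1274/3 = 428.

428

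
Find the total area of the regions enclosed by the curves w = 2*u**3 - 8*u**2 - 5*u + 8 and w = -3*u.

Set the curves equal: 2*u**3 - 8*u**2 - 5*u + 8 = -3*u, so 2*u**3 - 8*u**2 - 2*u + 8 = 0, which factors as 2*(u - 4)*(u - 1)*(u + 1) = 0. The curves meet at u = -1, 1, 4.
On [-1, 1], w = 2*u**3 - 8*u**2 - 5*u + 8 is on top; that piece has area ∫[-1,1] (2*u**3 - 8*u**2 - 2*u + 8) du = 32/3.
On [1, 4], w = -3*u is on top; that piece has area ∫[1,4] (-(2*u**3 - 8*u**2 - 2*u + 8)) du = 63/2.
Total enclosed area = 32/3 + 63/2 = 253/6.

253/6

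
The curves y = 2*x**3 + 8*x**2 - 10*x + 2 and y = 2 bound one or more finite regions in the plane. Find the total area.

Set the curves equal: 2*x**3 + 8*x**2 - 10*x + 2 = 2, so 2*x**3 + 8*x**2 - 10*x = 0, which factors as 2*x*(x - 1)*(x + 5) = 0. The curves meet at x = -5, 0, 1.
On [-5, 0], y = 2*x**3 + 8*x**2 - 10*x + 2 is on top; that piece has area ∫[-5,0] (2*x**3 + 8*x**2 - 10*x) dx = 875/6.
On [0, 1], y = 2 is on top; that piece has area ∫[0,1] (-(2*x**3 + 8*x**2 - 10*x)) dx = 11/6.
Total enclosed area = 875/6 + 11/6 = 443/3.

443/3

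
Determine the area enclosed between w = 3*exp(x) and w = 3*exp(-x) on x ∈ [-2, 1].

-12 + 3*exp(-2) + 3*exp(-1) + 3*exp(1) + 3*exp(2)

The difference (3*exp(x)) - (3*exp(-x)) = 3*exp(x) - 3*exp(-x) changes sign at x = 0 inside [-2, 1], so split the integral there.
∫[-2,0] (3*exp(x) - 3*exp(-x)) dx = -3*exp(2) - 3*exp(-2) + 6; the area of that piece is -6 + 3*exp(-2) + 3*exp(2).
∫[0,1] (3*exp(x) - 3*exp(-x)) dx = -6 + 3*exp(-1) + 3*exp(1).
Total area = (-6 + 3*exp(-2) + 3*exp(2)) + (-6 + 3*exp(-1) + 3*exp(1)) = -12 + 3*exp(-2) + 3*exp(-1) + 3*exp(1) + 3*exp(2).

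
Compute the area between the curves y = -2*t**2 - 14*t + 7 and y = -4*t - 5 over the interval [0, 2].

The difference (-2*t**2 - 14*t + 7) - (-4*t - 5) = -2*t**2 - 10*t + 12 changes sign at t = 1 inside [0, 2], so split the integral there.
∫[0,1] (-2*t**2 - 10*t + 12) dt = 19/3.
∫[1,2] (-2*t**2 - 10*t + 12) dt = -23/3; the area of that piece is 23/3.
Total area = 19/3 + 23/3 = 14.

14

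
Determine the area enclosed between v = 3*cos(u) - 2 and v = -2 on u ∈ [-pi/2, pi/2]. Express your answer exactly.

On [-pi/2, pi/2], (3*cos(u) - 2) - (-2) = 3*cos(u) is ≥ 0 throughout, so the area is a single integral of |3*cos(u)|.
∫[-pi/2,pi/2] (3*cos(u)) du = 6.

6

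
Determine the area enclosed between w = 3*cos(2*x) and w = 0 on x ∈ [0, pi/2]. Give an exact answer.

3

The difference (3*cos(2*x)) - (0) = 3*cos(2*x) changes sign at x = pi/4 inside [0, pi/2], so split the integral there.
∫[0,pi/4] (3*cos(2*x)) dx = 3/2.
∫[pi/4,pi/2] (3*cos(2*x)) dx = -3/2; the area of that piece is 3/2.
Total area = 3/2 + 3/2 = 3.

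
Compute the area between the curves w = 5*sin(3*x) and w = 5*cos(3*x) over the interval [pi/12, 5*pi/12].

10*sqrt(2)/3

On [pi/12, 5*pi/12], (5*sin(3*x)) - (5*cos(3*x)) = 5*sin(3*x) - 5*cos(3*x) is ≥ 0 throughout, so the area is a single integral of |5*sin(3*x) - 5*cos(3*x)|.
∫[pi/12,5*pi/12] (5*sin(3*x) - 5*cos(3*x)) dx = 10*sqrt(2)/3.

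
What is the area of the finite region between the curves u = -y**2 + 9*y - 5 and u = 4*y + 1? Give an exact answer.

Both boundary curves give u as a function of y, so integrate with respect to y. Setting them equal: -y**2 + 5*y - 6 = 0, i.e. -(y - 3)*(y - 2) = 0, so they meet at y = 2, 3.
For y in [2, 3], u = -y**2 + 9*y - 5 is on the right; area = ∫[2,3] (-y**2 + 5*y - 6) dy = 1/6.

1/6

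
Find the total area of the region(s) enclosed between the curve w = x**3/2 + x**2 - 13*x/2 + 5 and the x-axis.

The curve meets the x-axis where x**3/2 + x**2 - 13*x/2 + 5 = 0, i.e. (x - 2)*(x - 1)*(x + 5)/2 = 0, at x = -5, 1, 2.
On [-5, 1] the curve lies above the axis; ∫[-5,1] (x**3/2 + x**2 - 13*x/2 + 5) dx = 72, giving area 72.
On [1, 2] the curve lies below the axis; ∫[1,2] (x**3/2 + x**2 - 13*x/2 + 5) dx = -13/24, giving area 13/24.
Total area = 72 + 13/24 = 1741/24.

1741/24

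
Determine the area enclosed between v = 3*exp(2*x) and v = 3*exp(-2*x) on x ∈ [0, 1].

-3 + 3*exp(-2)/2 + 3*exp(2)/2

On [0, 1], (3*exp(2*x)) - (3*exp(-2*x)) = 3*exp(2*x) - 3*exp(-2*x) is ≥ 0 throughout, so the area is a single integral of |3*exp(2*x) - 3*exp(-2*x)|.
∫[0,1] (3*exp(2*x) - 3*exp(-2*x)) dx = -3 + 3*exp(-2)/2 + 3*exp(2)/2.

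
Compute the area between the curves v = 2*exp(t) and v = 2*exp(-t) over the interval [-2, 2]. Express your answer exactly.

The difference (2*exp(t)) - (2*exp(-t)) = 2*exp(t) - 2*exp(-t) changes sign at t = 0 inside [-2, 2], so split the integral there.
∫[-2,0] (2*exp(t) - 2*exp(-t)) dt = -2*exp(2) - 2*exp(-2) + 4; the area of that piece is -4 + 2*exp(-2) + 2*exp(2).
∫[0,2] (2*exp(t) - 2*exp(-t)) dt = -4 + 2*exp(-2) + 2*exp(2).
Total area = (-4 + 2*exp(-2) + 2*exp(2)) + (-4 + 2*exp(-2) + 2*exp(2)) = -8 + 4*exp(-2) + 4*exp(2).

-8 + 4*exp(-2) + 4*exp(2)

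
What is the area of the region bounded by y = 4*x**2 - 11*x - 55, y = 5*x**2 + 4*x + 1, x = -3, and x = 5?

1856/3

On [-3, 5], (4*x**2 - 11*x - 55) - (5*x**2 + 4*x + 1) = -x**2 - 15*x - 56 is ≤ 0 throughout, so the area is a single integral of |-x**2 - 15*x - 56|.
∫[-3,5] (-x**2 - 15*x - 56) dx = -1856/3; the area of that piece is 1856/3.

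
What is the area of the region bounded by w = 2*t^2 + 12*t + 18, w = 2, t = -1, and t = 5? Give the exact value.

324

On [-1, 5], (2*t^2 + 12*t + 18) - (2) = 2*t^2 + 12*t + 16 is ≥ 0 throughout, so the area is a single integral of |2*t^2 + 12*t + 16|.
∫[-1,5] (2*t^2 + 12*t + 16) dt = 324.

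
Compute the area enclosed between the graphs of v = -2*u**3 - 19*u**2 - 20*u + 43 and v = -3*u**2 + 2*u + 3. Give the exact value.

443/3

Set the curves equal: -2*u**3 - 19*u**2 - 20*u + 43 = -3*u**2 + 2*u + 3, so -2*u**3 - 16*u**2 - 22*u + 40 = 0, which factors as -2*(u - 1)*(u + 4)*(u + 5) = 0. The curves meet at u = -5, -4, 1.
On [-5, -4], v = -3*u**2 + 2*u + 3 is on top; that piece has area ∫[-5,-4] (-(-2*u**3 - 16*u**2 - 22*u + 40)) du = 11/6.
On [-4, 1], v = -2*u**3 - 19*u**2 - 20*u + 43 is on top; that piece has area ∫[-4,1] (-2*u**3 - 16*u**2 - 22*u + 40) du = 875/6.
Total enclosed area = 11/6 + 875/6 = 443/3.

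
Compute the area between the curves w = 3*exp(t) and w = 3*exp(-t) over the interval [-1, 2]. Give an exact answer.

The difference (3*exp(t)) - (3*exp(-t)) = 3*exp(t) - 3*exp(-t) changes sign at t = 0 inside [-1, 2], so split the integral there.
∫[-1,0] (3*exp(t) - 3*exp(-t)) dt = -3*exp(1) - 3*exp(-1) + 6; the area of that piece is -6 + 3*exp(-1) + 3*exp(1).
∫[0,2] (3*exp(t) - 3*exp(-t)) dt = -6 + 3*exp(-2) + 3*exp(2).
Total area = (-6 + 3*exp(-1) + 3*exp(1)) + (-6 + 3*exp(-2) + 3*exp(2)) = -12 + 3*exp(-2) + 3*exp(-1) + 3*exp(1) + 3*exp(2).

-12 + 3*exp(-2) + 3*exp(-1) + 3*exp(1) + 3*exp(2)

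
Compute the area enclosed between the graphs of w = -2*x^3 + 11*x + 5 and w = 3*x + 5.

Set the curves equal: -2*x^3 + 11*x + 5 = 3*x + 5, so -2*x^3 + 8*x = 0, which factors as -2*x*(x - 2)*(x + 2) = 0. The curves meet at x = -2, 0, 2.
On [-2, 0], w = 3*x + 5 is on top; that piece has area ∫[-2,0] (-(-2*x^3 + 8*x)) dx = 8.
On [0, 2], w = -2*x^3 + 11*x + 5 is on top; that piece has area ∫[0,2] (-2*x^3 + 8*x) dx = 8.
Total enclosed area = 8 + 8 = 16.

16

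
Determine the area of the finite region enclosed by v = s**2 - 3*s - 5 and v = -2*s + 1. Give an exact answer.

125/6

Set the curves equal: s**2 - 3*s - 5 = -2*s + 1, so s**2 - s - 6 = 0, which factors as (s - 3)*(s + 2) = 0. The curves meet at s = -2, 3.
On [-2, 3], v = -2*s + 1 is on top; that piece has area ∫[-2,3] (-(s**2 - s - 6)) ds = 125/6.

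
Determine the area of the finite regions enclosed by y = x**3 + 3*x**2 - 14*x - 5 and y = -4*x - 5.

407/4

Set the curves equal: x**3 + 3*x**2 - 14*x - 5 = -4*x - 5, so x**3 + 3*x**2 - 10*x = 0, which factors as x*(x - 2)*(x + 5) = 0. The curves meet at x = -5, 0, 2.
On [-5, 0], y = x**3 + 3*x**2 - 14*x - 5 is on top; that piece has area ∫[-5,0] (x**3 + 3*x**2 - 10*x) dx = 375/4.
On [0, 2], y = -4*x - 5 is on top; that piece has area ∫[0,2] (-(x**3 + 3*x**2 - 10*x)) dx = 8.
Total enclosed area = 375/4 + 8 = 407/4.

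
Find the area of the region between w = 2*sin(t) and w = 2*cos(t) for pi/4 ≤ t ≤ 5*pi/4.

On [pi/4, 5*pi/4], (2*sin(t)) - (2*cos(t)) = 2*sin(t) - 2*cos(t) is ≥ 0 throughout, so the area is a single integral of |2*sin(t) - 2*cos(t)|.
∫[pi/4,5*pi/4] (2*sin(t) - 2*cos(t)) dt = 4*sqrt(2).

4*sqrt(2)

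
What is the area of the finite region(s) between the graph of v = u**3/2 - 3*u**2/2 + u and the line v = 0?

1/4

The curve meets the u-axis where u**3/2 - 3*u**2/2 + u = 0, i.e. u*(u - 2)*(u - 1)/2 = 0, at u = 0, 1, 2.
On [0, 1] the curve lies above the axis; ∫[0,1] (u**3/2 - 3*u**2/2 + u) du = 1/8, giving area 1/8.
On [1, 2] the curve lies below the axis; ∫[1,2] (u**3/2 - 3*u**2/2 + u) du = -1/8, giving area 1/8.
Total area = 1/8 + 1/8 = 1/4.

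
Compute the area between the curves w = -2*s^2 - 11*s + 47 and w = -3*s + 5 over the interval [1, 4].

136/3

The difference (-2*s^2 - 11*s + 47) - (-3*s + 5) = -2*s^2 - 8*s + 42 changes sign at s = 3 inside [1, 4], so split the integral there.
∫[1,3] (-2*s^2 - 8*s + 42) ds = 104/3.
∫[3,4] (-2*s^2 - 8*s + 42) ds = -32/3; the area of that piece is 32/3.
Total area = 104/3 + 32/3 = 136/3.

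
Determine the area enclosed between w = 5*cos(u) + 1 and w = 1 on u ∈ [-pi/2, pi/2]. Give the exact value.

10

On [-pi/2, pi/2], (5*cos(u) + 1) - (1) = 5*cos(u) is ≥ 0 throughout, so the area is a single integral of |5*cos(u)|.
∫[-pi/2,pi/2] (5*cos(u)) du = 10.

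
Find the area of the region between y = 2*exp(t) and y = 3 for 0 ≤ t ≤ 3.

The difference (2*exp(t)) - (3) = 2*exp(t) - 3 changes sign at t = log(3/2) inside [0, 3], so split the integral there.
∫[0,log(3/2)] (2*exp(t) - 3) dt = log(8/27) + 1; the area of that piece is -1 + log(27/8).
∫[log(3/2),3] (2*exp(t) - 3) dt = -12 - 3*log(2) + 3*log(3) + 2*exp(3).
Total area = (-1 + log(27/8)) + (-12 - 3*log(2) + 3*log(3) + 2*exp(3)) = -13 - 6*log(2) + 6*log(3) + 2*exp(3).

-13 - 6*log(2) + 6*log(3) + 2*exp(3)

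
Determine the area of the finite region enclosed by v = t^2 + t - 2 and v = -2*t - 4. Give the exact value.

1/6

Set the curves equal: t^2 + t - 2 = -2*t - 4, so t^2 + 3*t + 2 = 0, which factors as (t + 1)*(t + 2) = 0. The curves meet at t = -2, -1.
On [-2, -1], v = -2*t - 4 is on top; that piece has area ∫[-2,-1] (-(t^2 + 3*t + 2)) dt = 1/6.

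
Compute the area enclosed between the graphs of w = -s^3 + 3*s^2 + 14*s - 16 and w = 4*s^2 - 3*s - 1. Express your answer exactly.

568/3

Set the curves equal: -s^3 + 3*s^2 + 14*s - 16 = 4*s^2 - 3*s - 1, so -s^3 - s^2 + 17*s - 15 = 0, which factors as -(s - 3)*(s - 1)*(s + 5) = 0. The curves meet at s = -5, 1, 3.
On [-5, 1], w = 4*s^2 - 3*s - 1 is on top; that piece has area ∫[-5,1] (-(-s^3 - s^2 + 17*s - 15)) ds = 180.
On [1, 3], w = -s^3 + 3*s^2 + 14*s - 16 is on top; that piece has area ∫[1,3] (-s^3 - s^2 + 17*s - 15) ds = 28/3.
Total enclosed area = 180 + 28/3 = 568/3.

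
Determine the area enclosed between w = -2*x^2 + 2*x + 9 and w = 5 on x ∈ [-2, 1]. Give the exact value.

The difference (-2*x^2 + 2*x + 9) - (5) = -2*x^2 + 2*x + 4 changes sign at x = -1 inside [-2, 1], so split the integral there.
∫[-2,-1] (-2*x^2 + 2*x + 4) dx = -11/3; the area of that piece is 11/3.
∫[-1,1] (-2*x^2 + 2*x + 4) dx = 20/3.
Total area = 11/3 + 20/3 = 31/3.

31/3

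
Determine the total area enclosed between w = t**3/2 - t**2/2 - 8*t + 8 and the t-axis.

The curve meets the t-axis where t**3/2 - t**2/2 - 8*t + 8 = 0, i.e. (t - 4)*(t - 1)*(t + 4)/2 = 0, at t = -4, 1, 4.
On [-4, 1] the curve lies above the axis; ∫[-4,1] (t**3/2 - t**2/2 - 8*t + 8) dt = 1375/24, giving area 1375/24.
On [1, 4] the curve lies below the axis; ∫[1,4] (t**3/2 - t**2/2 - 8*t + 8) dt = -117/8, giving area 117/8.
Total area = 1375/24 + 117/8 = 863/12.

863/12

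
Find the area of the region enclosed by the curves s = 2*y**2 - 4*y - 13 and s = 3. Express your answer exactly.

Both boundary curves give s as a function of y, so integrate with respect to y. Setting them equal: 2*y**2 - 4*y - 16 = 0, i.e. 2*(y - 4)*(y + 2) = 0, so they meet at y = -2, 4.
For y in [-2, 4], s = 2*y**2 - 4*y - 13 is on the left; area = ∫[-2,4] (-(2*y**2 - 4*y - 16)) dy = 72.

72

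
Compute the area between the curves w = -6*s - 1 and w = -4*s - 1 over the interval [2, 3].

5

On [2, 3], (-6*s - 1) - (-4*s - 1) = -2*s is ≤ 0 throughout, so the area is a single integral of |-2*s|.
∫[2,3] (-2*s) ds = -5; the area of that piece is 5.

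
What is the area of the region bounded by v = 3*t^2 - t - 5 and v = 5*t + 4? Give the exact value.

Set the curves equal: 3*t^2 - t - 5 = 5*t + 4, so 3*t^2 - 6*t - 9 = 0, which factors as 3*(t - 3)*(t + 1) = 0. The curves meet at t = -1, 3.
On [-1, 3], v = 5*t + 4 is on top; that piece has area ∫[-1,3] (-(3*t^2 - 6*t - 9)) dt = 32.

32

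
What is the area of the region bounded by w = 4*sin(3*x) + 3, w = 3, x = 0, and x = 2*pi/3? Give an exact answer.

16/3

The difference (4*sin(3*x) + 3) - (3) = 4*sin(3*x) changes sign at x = pi/3 inside [0, 2*pi/3], so split the integral there.
∫[0,pi/3] (4*sin(3*x)) dx = 8/3.
∫[pi/3,2*pi/3] (4*sin(3*x)) dx = -8/3; the area of that piece is 8/3.
Total area = 8/3 + 8/3 = 16/3.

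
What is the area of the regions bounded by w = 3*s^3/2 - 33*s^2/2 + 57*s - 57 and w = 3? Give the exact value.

37/8

Set the curves equal: 3*s^3/2 - 33*s^2/2 + 57*s - 57 = 3, so 3*s^3/2 - 33*s^2/2 + 57*s - 60 = 0, which factors as 3*(s - 5)*(s - 4)*(s - 2)/2 = 0. The curves meet at s = 2, 4, 5.
On [2, 4], w = 3*s^3/2 - 33*s^2/2 + 57*s - 57 is on top; that piece has area ∫[2,4] (3*s^3/2 - 33*s^2/2 + 57*s - 60) ds = 4.
On [4, 5], w = 3 is on top; that piece has area ∫[4,5] (-(3*s^3/2 - 33*s^2/2 + 57*s - 60)) ds = 5/8.
Total enclosed area = 4 + 5/8 = 37/8.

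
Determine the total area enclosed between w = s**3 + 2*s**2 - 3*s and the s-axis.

71/6

The curve meets the s-axis where s**3 + 2*s**2 - 3*s = 0, i.e. s*(s - 1)*(s + 3) = 0, at s = -3, 0, 1.
On [-3, 0] the curve lies above the axis; ∫[-3,0] (s**3 + 2*s**2 - 3*s) ds = 45/4, giving area 45/4.
On [0, 1] the curve lies below the axis; ∫[0,1] (s**3 + 2*s**2 - 3*s) ds = -7/12, giving area 7/12.
Total area = 45/4 + 7/12 = 71/6.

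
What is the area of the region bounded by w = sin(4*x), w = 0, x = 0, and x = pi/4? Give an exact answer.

1/2

On [0, pi/4], (sin(4*x)) - (0) = sin(4*x) is ≥ 0 throughout, so the area is a single integral of |sin(4*x)|.
∫[0,pi/4] (sin(4*x)) dx = 1/2.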